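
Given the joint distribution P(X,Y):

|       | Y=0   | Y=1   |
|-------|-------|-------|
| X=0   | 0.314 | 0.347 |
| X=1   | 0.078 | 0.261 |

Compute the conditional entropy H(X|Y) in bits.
0.8814 bits

H(X|Y) = H(X,Y) - H(Y)

H(X,Y) = -Σ_{x,y} P(x,y) log₂ P(x,y). Per-cell terms -P(x,y)·log₂P(x,y):
  X=0: 0.5247, 0.5299
  X=1: 0.2871, 0.5058
Sum of the 4 terms: H(X,Y) = 1.8475 bits

Marginal of Y (column sums):
  P(Y=0) = 0.314 + 0.078 = 0.392
  P(Y=1) = 0.347 + 0.261 = 0.608
H(Y) = -[0.392·log₂(0.392) + 0.608·log₂(0.608)]
  = 0.5296 + 0.4365 = 0.9661 bits

H(X|Y) = H(X,Y) - H(Y) = 1.8475 - 0.9661 = 0.8814 bits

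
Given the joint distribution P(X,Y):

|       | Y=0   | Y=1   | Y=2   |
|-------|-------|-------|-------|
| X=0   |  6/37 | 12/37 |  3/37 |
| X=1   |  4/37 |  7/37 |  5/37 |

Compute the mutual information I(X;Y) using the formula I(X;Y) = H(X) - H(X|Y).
0.0304 bits

I(X;Y) = H(X) - H(X|Y)

Marginal of X (row sums):
  P(X=0) = 6/37 + 12/37 + 3/37 = 21/37
  P(X=1) = 4/37 + 7/37 + 5/37 = 16/37
H(X) = -[(21/37)·log₂(21/37) + (16/37)·log₂(16/37)]
  = 0.463780 + 0.523007 = 0.986787 bits

Marginal of Y (column sums):
  P(Y=0) = 6/37 + 4/37 = 10/37
  P(Y=1) = 12/37 + 7/37 = 19/37
  P(Y=2) = 3/37 + 5/37 = 8/37
H(X|Y) = Σ_y P(y)·H(X|Y=y):
  Y=0: P(Y=0) = 10/37, P(X|Y=0) = (3/5, 2/5) → H(X|Y=0) = 0.970951
  Y=1: P(Y=1) = 19/37, P(X|Y=1) = (12/19, 7/19) → H(X|Y=1) = 0.949452
  Y=2: P(Y=2) = 8/37, P(X|Y=2) = (3/8, 5/8) → H(X|Y=2) = 0.954434
H(X|Y) = (10/37)·0.970951 + (19/37)·0.949452 + (8/37)·0.954434 = 0.956340 bits

I(X;Y) = H(X) - H(X|Y) = 0.986787 - 0.956340 = 0.0304 bits

Cross-check via I(X;Y) = H(X) + H(Y) - H(X,Y): computing H(Y) from the column sums and H(X,Y) from the 6 cells in the same way gives H(Y) = 1.481618 bits and H(X,Y) = 2.437958 bits, so
I(X;Y) = 0.986787 + 1.481618 - 2.437958 = 0.0304 bits ✓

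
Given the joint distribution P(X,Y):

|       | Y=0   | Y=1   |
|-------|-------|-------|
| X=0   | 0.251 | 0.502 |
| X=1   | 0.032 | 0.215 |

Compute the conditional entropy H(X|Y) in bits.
0.7758 bits

H(X|Y) = H(X,Y) - H(Y)

H(X,Y) = -Σ_{x,y} P(x,y) log₂ P(x,y). Per-cell terms -P(x,y)·log₂P(x,y):
  X=0: 0.50055, 0.49911
  X=1: 0.15891, 0.47678
Sum of the 4 terms: H(X,Y) = 1.63535 bits

Marginal of Y (column sums):
  P(Y=0) = 0.251 + 0.032 = 0.283
  P(Y=1) = 0.502 + 0.215 = 0.717
H(Y) = -[0.283·log₂(0.283) + 0.717·log₂(0.717)]
  = 0.51538 + 0.34413 = 0.85951 bits

H(X|Y) = H(X,Y) - H(Y) = 1.63535 - 0.85951 = 0.7758 bits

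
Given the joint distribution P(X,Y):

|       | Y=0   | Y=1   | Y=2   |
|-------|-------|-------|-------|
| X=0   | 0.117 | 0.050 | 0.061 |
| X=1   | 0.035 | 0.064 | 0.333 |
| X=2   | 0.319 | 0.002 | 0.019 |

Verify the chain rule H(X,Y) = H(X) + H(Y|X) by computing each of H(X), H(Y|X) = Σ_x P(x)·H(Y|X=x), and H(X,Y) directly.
H(X) = 1.5386 bits, H(Y|X) = 0.8896 bits, H(X,Y) = 2.4282 bits

Marginal of X (row sums):
  P(X=0) = 0.117 + 0.050 + 0.061 = 0.228
  P(X=1) = 0.035 + 0.064 + 0.333 = 0.432
  P(X=2) = 0.319 + 0.002 + 0.019 = 0.340
H(X) = -[0.228·log₂(0.228) + 0.432·log₂(0.432) + 0.340·log₂(0.340)]
  = 0.48630 + 0.52311 + 0.52917 = 1.5386 bits

H(Y|X) = Σ_x P(x)·H(Y|X=x):
  X=0: P(X=0) = 0.228, P(Y|X=0) = (39/76, 25/114, 61/228) → H(Y|X=0) = 1.48289
  X=1: P(X=1) = 0.432, P(Y|X=1) = (35/432, 4/27, 37/48) → H(Y|X=1) = 0.99133
  X=2: P(X=2) = 0.340, P(Y|X=2) = (319/340, 1/170, 19/340) → H(Y|X=2) = 0.36243
H(Y|X) = 0.228·1.48289 + 0.432·0.99133 + 0.340·0.36243 = 0.8896 bits

H(X,Y) = -Σ_{x,y} P(x,y) log₂ P(x,y). Per-cell terms -P(x,y)·log₂P(x,y):
  X=0: 0.36216, 0.21610, 0.24614
  X=1: 0.16928, 0.25381, 0.52827
  X=2: 0.52583, 0.01793, 0.10864
Sum of the 9 terms: H(X,Y) = 2.4282 bits

Chain rule check:
  H(X) + H(Y|X) = 1.5386 + 0.8896 = 2.4282 bits
  H(X,Y) = 2.4282 bits
✓ Chain rule verified.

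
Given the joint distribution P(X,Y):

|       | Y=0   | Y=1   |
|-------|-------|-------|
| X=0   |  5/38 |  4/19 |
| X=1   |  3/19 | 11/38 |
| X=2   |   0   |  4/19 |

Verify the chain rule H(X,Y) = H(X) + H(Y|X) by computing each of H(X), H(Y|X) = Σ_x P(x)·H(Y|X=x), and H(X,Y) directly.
H(X) = 1.5218 bits, H(Y|X) = 0.7479 bits, H(X,Y) = 2.2697 bits

Marginal of X (row sums):
  P(X=0) = 5/38 + 4/19 = 13/38
  P(X=1) = 3/19 + 11/38 = 17/38
  P(X=2) = 0 + 4/19 = 4/19
H(X) = -[(13/38)·log₂(13/38) + (17/38)·log₂(17/38) + (4/19)·log₂(4/19)]
  = 0.52940 + 0.51916 + 0.47325 = 1.5218 bits

H(Y|X) = Σ_x P(x)·H(Y|X=x):
  X=0: P(X=0) = 13/38, P(Y|X=0) = (5/13, 8/13) → H(Y|X=0) = 0.96124
  X=1: P(X=1) = 17/38, P(Y|X=1) = (6/17, 11/17) → H(Y|X=1) = 0.93667
  X=2: P(X=2) = 4/19, P(Y|X=2) = (0, 1) → H(Y|X=2) = 0.00000
H(Y|X) = (13/38)·0.96124 + (17/38)·0.93667 + (4/19)·0.00000 = 0.7479 bits

H(X,Y) = -Σ_{x,y} P(x,y) log₂ P(x,y). Per-cell terms -P(x,y)·log₂P(x,y):
  X=0: 0.38500, 0.47325
  X=1: 0.42047, 0.51772
  X=2: 0.00000, 0.47325
  (cells with P = 0 contribute 0)
Sum of the 6 terms: H(X,Y) = 2.2697 bits

Chain rule check:
  H(X) + H(Y|X) = 1.5218 + 0.7479 = 2.2697 bits
  H(X,Y) = 2.2697 bits
✓ Chain rule verified.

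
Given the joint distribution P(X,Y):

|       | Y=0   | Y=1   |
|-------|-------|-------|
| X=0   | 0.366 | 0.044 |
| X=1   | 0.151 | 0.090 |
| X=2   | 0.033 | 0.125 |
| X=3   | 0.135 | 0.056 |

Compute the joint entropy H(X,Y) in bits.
2.6138 bits

H(X,Y) = -Σ_{x,y} P(x,y) log₂ P(x,y). Per-cell terms -P(x,y)·log₂P(x,y):
  X=0: 0.5307, 0.1983
  X=1: 0.4118, 0.3127
  X=2: 0.1624, 0.3750
  X=3: 0.3900, 0.2329
Sum of the 8 terms: H(X,Y) = 2.6138 bits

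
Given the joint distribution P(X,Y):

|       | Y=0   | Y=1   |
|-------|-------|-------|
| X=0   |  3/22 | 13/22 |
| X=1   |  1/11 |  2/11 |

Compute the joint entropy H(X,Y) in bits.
1.6021 bits

H(X,Y) = -Σ_{x,y} P(x,y) log₂ P(x,y). Per-cell terms -P(x,y)·log₂P(x,y):
  X=0: 0.39197, 0.44850
  X=1: 0.31449, 0.44717
Sum of the 4 terms: H(X,Y) = 1.6021 bits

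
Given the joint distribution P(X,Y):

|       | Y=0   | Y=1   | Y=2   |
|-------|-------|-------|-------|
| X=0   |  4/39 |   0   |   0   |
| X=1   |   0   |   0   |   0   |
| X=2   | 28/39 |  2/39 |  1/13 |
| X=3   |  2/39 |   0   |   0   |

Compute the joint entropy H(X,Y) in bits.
1.4044 bits

H(X,Y) = -Σ_{x,y} P(x,y) log₂ P(x,y). Per-cell terms -P(x,y)·log₂P(x,y):
  X=0: 0.3370, 0.0000, 0.0000
  X=1: 0.0000, 0.0000, 0.0000
  X=2: 0.3432, 0.2198, 0.2846
  X=3: 0.2198, 0.0000, 0.0000
  (cells with P = 0 contribute 0)
Sum of the 12 terms: H(X,Y) = 1.4044 bits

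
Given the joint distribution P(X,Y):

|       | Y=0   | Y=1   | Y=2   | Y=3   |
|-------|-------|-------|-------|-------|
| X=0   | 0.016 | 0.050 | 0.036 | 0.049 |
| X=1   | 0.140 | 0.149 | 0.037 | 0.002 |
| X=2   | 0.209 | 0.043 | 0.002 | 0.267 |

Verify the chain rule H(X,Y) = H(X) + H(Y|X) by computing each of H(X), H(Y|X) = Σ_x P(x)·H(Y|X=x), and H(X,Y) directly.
H(X) = 1.4294 bits, H(Y|X) = 1.4621 bits, H(X,Y) = 2.8915 bits

Marginal of X (row sums):
  P(X=0) = 0.016 + 0.050 + 0.036 + 0.049 = 0.151
  P(X=1) = 0.140 + 0.149 + 0.037 + 0.002 = 0.328
  P(X=2) = 0.209 + 0.043 + 0.002 + 0.267 = 0.521
H(X) = -[0.151·log₂(0.151) + 0.328·log₂(0.328) + 0.521·log₂(0.521)]
  = 0.4118 + 0.5275 + 0.4901 = 1.4294 bits

H(Y|X) = Σ_x P(x)·H(Y|X=x):
  X=0: P(X=0) = 0.151, P(Y|X=0) = (16/151, 50/151, 36/151, 49/151) → H(Y|X=0) = 1.8912
  X=1: P(X=1) = 0.328, P(Y|X=1) = (35/82, 149/328, 37/328, 1/164) → H(Y|X=1) = 1.4414
  X=2: P(X=2) = 0.521, P(Y|X=2) = (209/521, 43/521, 2/521, 267/521) → H(Y|X=2) = 1.3507
H(Y|X) = 0.151·1.8912 + 0.328·1.4414 + 0.521·1.3507 = 1.4621 bits

H(X,Y) = -Σ_{x,y} P(x,y) log₂ P(x,y). Per-cell terms -P(x,y)·log₂P(x,y):
  X=0: 0.0955, 0.2161, 0.1727, 0.2132
  X=1: 0.3971, 0.4092, 0.1760, 0.0179
  X=2: 0.4720, 0.1952, 0.0179, 0.5087
Sum of the 12 terms: H(X,Y) = 2.8915 bits

Chain rule check:
  H(X) + H(Y|X) = 1.4294 + 1.4621 = 2.8915 bits
  H(X,Y) = 2.8915 bits
✓ Chain rule verified.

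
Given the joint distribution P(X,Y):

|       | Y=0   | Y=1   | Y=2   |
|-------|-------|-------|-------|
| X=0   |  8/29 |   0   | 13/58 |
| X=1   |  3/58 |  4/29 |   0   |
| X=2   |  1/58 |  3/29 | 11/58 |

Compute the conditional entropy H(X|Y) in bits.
0.9544 bits

H(X|Y) = H(X,Y) - H(Y)

H(X,Y) = -Σ_{x,y} P(x,y) log₂ P(x,y). Per-cell terms -P(x,y)·log₂P(x,y):
  X=0: 0.512546, 0.000000, 0.483587
  X=1: 0.221018, 0.394204, 0.000000
  X=2: 0.101000, 0.338588, 0.454897
  (cells with P = 0 contribute 0)
Sum of the 9 terms: H(X,Y) = 2.50584 bits

Marginal of Y (column sums):
  P(Y=0) = 8/29 + 3/58 + 1/58 = 10/29
  P(Y=1) = 0 + 4/29 + 3/29 = 7/29
  P(Y=2) = 13/58 + 0 + 11/58 = 12/29
H(Y) = -[(10/29)·log₂(10/29) + (7/29)·log₂(7/29) + (12/29)·log₂(12/29)]
  = 0.529673 + 0.494979 + 0.526766 = 1.55142 bits

H(X|Y) = H(X,Y) - H(Y) = 2.50584 - 1.55142 = 0.9544 bits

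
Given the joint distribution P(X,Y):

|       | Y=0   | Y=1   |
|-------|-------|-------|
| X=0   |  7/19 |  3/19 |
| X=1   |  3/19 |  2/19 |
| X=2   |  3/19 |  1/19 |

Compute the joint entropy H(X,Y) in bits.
2.3576 bits

H(X,Y) = -Σ_{x,y} P(x,y) log₂ P(x,y). Per-cell terms -P(x,y)·log₂P(x,y):
  X=0: 0.53074, 0.42047
  X=1: 0.42047, 0.34189
  X=2: 0.42047, 0.22358
Sum of the 6 terms: H(X,Y) = 2.3576 bits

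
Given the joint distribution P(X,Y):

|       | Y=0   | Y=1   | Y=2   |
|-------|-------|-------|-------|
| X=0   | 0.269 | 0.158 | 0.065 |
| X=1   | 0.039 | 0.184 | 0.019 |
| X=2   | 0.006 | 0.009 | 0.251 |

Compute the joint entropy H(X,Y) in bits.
2.5330 bits

H(X,Y) = -Σ_{x,y} P(x,y) log₂ P(x,y). Per-cell terms -P(x,y)·log₂P(x,y):
  X=0: 0.50957, 0.42060, 0.25632
  X=1: 0.18253, 0.44937, 0.10864
  X=2: 0.04428, 0.06116, 0.50055
Sum of the 9 terms: H(X,Y) = 2.5330 bits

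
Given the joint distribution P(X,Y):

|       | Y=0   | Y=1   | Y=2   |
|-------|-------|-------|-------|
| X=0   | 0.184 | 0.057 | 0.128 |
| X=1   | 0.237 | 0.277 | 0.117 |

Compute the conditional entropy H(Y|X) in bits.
1.4821 bits

H(Y|X) = H(X,Y) - H(X)

H(X,Y) = -Σ_{x,y} P(x,y) log₂ P(x,y). Per-cell terms -P(x,y)·log₂P(x,y):
  X=0: 0.44937, 0.23557, 0.37962
  X=1: 0.49226, 0.51302, 0.36216
Sum of the 6 terms: H(X,Y) = 2.4320 bits

Marginal of X (row sums):
  P(X=0) = 0.184 + 0.057 + 0.128 = 0.369
  P(X=1) = 0.237 + 0.277 + 0.117 = 0.631
H(X) = -[0.369·log₂(0.369) + 0.631·log₂(0.631)]
  = 0.53074 + 0.41917 = 0.9499 bits

H(Y|X) = H(X,Y) - H(X) = 2.4320 - 0.9499 = 1.4821 bits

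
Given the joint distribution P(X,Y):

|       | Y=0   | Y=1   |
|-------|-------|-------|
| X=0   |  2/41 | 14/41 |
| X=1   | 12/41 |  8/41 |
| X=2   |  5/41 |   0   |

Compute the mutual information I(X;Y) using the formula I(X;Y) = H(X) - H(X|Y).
0.3104 bits

I(X;Y) = H(X) - H(X|Y)

Marginal of X (row sums):
  P(X=0) = 2/41 + 14/41 = 16/41
  P(X=1) = 12/41 + 8/41 = 20/41
  P(X=2) = 5/41 + 0 = 5/41
H(X) = -[(16/41)·log₂(16/41) + (20/41)·log₂(20/41) + (5/41)·log₂(5/41)]
  = 0.5298 + 0.5052 + 0.3702 = 1.4052 bits

Marginal of Y (column sums):
  P(Y=0) = 2/41 + 12/41 + 5/41 = 19/41
  P(Y=1) = 14/41 + 8/41 + 0 = 22/41
H(X|Y) = Σ_y P(y)·H(X|Y=y):
  Y=0: P(Y=0) = 19/41, P(X|Y=0) = (2/19, 12/19, 5/19) → H(X|Y=0) = 1.2674
  Y=1: P(Y=1) = 22/41, P(X|Y=1) = (7/11, 4/11, 0) → H(X|Y=1) = 0.9457
H(X|Y) = (19/41)·1.2674 + (22/41)·0.9457 = 1.0948 bits

I(X;Y) = H(X) - H(X|Y) = 1.4052 - 1.0948 = 0.3104 bits

Cross-check via I(X;Y) = H(X) + H(Y) - H(X,Y): computing H(Y) from the column sums and H(X,Y) from the 6 cells in the same way gives H(Y) = 0.9961 bits and H(X,Y) = 2.0909 bits, so
I(X;Y) = 1.4052 + 0.9961 - 2.0909 = 0.3104 bits ✓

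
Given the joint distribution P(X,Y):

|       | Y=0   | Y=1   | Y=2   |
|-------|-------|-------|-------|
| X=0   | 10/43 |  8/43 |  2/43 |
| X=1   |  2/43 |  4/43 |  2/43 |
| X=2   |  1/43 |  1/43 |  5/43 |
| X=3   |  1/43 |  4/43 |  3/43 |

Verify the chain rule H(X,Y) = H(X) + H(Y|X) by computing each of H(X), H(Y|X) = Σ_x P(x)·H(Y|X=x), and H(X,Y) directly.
H(X) = 1.8428 bits, H(Y|X) = 1.3606 bits, H(X,Y) = 3.2034 bits

Marginal of X (row sums):
  P(X=0) = 10/43 + 8/43 + 2/43 = 20/43
  P(X=1) = 2/43 + 4/43 + 2/43 = 8/43
  P(X=2) = 1/43 + 1/43 + 5/43 = 7/43
  P(X=3) = 1/43 + 4/43 + 3/43 = 8/43
H(X) = -[(20/43)·log₂(20/43) + (8/43)·log₂(8/43) + (7/43)·log₂(7/43) + (8/43)·log₂(8/43)]
  = 0.51364 + 0.45140 + 0.42633 + 0.45140 = 1.8428 bits

H(Y|X) = Σ_x P(x)·H(Y|X=x):
  X=0: P(X=0) = 20/43, P(Y|X=0) = (1/2, 2/5, 1/10) → H(Y|X=0) = 1.36096
  X=1: P(X=1) = 8/43, P(Y|X=1) = (1/4, 1/2, 1/4) → H(Y|X=1) = 1.50000
  X=2: P(X=2) = 7/43, P(Y|X=2) = (1/7, 1/7, 5/7) → H(Y|X=2) = 1.14883
  X=3: P(X=3) = 8/43, P(Y|X=3) = (1/8, 1/2, 3/8) → H(Y|X=3) = 1.40564
H(Y|X) = (20/43)·1.36096 + (8/43)·1.50000 + (7/43)·1.14883 + (8/43)·1.40564 = 1.3606 bits

H(X,Y) = -Σ_{x,y} P(x,y) log₂ P(x,y). Per-cell terms -P(x,y)·log₂P(x,y):
  X=0: 0.48938, 0.45140, 0.20587
  X=1: 0.20587, 0.31872, 0.20587
  X=2: 0.12619, 0.12619, 0.36097
  X=3: 0.12619, 0.31872, 0.26800
Sum of the 12 terms: H(X,Y) = 3.2034 bits

Chain rule check:
  H(X) + H(Y|X) = 1.8428 + 1.3606 = 3.2034 bits
  H(X,Y) = 3.2034 bits
✓ Chain rule verified.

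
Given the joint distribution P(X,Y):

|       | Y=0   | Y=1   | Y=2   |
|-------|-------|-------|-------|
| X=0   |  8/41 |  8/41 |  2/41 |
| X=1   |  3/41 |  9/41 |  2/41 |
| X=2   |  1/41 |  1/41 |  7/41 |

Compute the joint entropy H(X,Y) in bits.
2.7981 bits

H(X,Y) = -Σ_{x,y} P(x,y) log₂ P(x,y). Per-cell terms -P(x,y)·log₂P(x,y):
  X=0: 0.46001, 0.46001, 0.21256
  X=1: 0.27604, 0.48021, 0.21256
  X=2: 0.13067, 0.13067, 0.43540
Sum of the 9 terms: H(X,Y) = 2.7981 bits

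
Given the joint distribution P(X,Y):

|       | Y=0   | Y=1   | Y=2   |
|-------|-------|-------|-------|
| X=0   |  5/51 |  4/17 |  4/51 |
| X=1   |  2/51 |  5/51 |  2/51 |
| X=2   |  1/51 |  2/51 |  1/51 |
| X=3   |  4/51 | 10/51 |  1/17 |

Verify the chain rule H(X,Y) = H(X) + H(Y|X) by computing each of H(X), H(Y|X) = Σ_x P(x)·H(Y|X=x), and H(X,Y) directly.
H(X) = 1.7851 bits, H(Y|X) = 1.4126 bits, H(X,Y) = 3.1977 bits

Marginal of X (row sums):
  P(X=0) = 5/51 + 4/17 + 4/51 = 7/17
  P(X=1) = 2/51 + 5/51 + 2/51 = 3/17
  P(X=2) = 1/51 + 2/51 + 1/51 = 4/51
  P(X=3) = 4/51 + 10/51 + 1/17 = 1/3
H(X) = -[(7/17)·log₂(7/17) + (3/17)·log₂(3/17) + (4/51)·log₂(4/51) + (1/3)·log₂(1/3)]
  = 0.527103 + 0.441618 + 0.288033 + 0.528321 = 1.7851 bits

H(Y|X) = Σ_x P(x)·H(Y|X=x):
  X=0: P(X=0) = 7/17, P(Y|X=0) = (5/21, 4/7, 4/21) → H(Y|X=0) = 1.409975
  X=1: P(X=1) = 3/17, P(Y|X=1) = (2/9, 5/9, 2/9) → H(Y|X=1) = 1.435521
  X=2: P(X=2) = 4/51, P(Y|X=2) = (1/4, 1/2, 1/4) → H(Y|X=2) = 1.500000
  X=3: P(X=3) = 1/3, P(Y|X=3) = (4/17, 10/17, 3/17) → H(Y|X=3) = 1.383100
H(Y|X) = (7/17)·1.409975 + (3/17)·1.435521 + (4/51)·1.500000 + (1/3)·1.383100 = 1.4126 bits

H(X,Y) = -Σ_{x,y} P(x,y) log₂ P(x,y). Per-cell terms -P(x,y)·log₂P(x,y):
  X=0: 0.328480, 0.491168, 0.288033
  X=1: 0.183232, 0.328480, 0.183232
  X=2: 0.111224, 0.183232, 0.111224
  X=3: 0.288033, 0.460882, 0.240439
Sum of the 12 terms: H(X,Y) = 3.1977 bits

Chain rule check:
  H(X) + H(Y|X) = 1.7851 + 1.4126 = 3.1977 bits
  H(X,Y) = 3.1977 bits
✓ Chain rule verified.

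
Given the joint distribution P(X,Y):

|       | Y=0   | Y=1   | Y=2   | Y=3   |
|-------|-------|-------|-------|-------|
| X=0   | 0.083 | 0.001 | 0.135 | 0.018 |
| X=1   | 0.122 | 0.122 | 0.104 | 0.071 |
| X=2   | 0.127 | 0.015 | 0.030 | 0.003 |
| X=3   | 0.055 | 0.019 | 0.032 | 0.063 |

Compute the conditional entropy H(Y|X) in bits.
1.6567 bits

H(Y|X) = H(X,Y) - H(X)

H(X,Y) = -Σ_{x,y} P(x,y) log₂ P(x,y). Per-cell terms -P(x,y)·log₂P(x,y):
  X=0: 0.29803, 0.00997, 0.39001, 0.10433
  X=1: 0.37028, 0.37028, 0.33960, 0.27094
  X=2: 0.37809, 0.09088, 0.15177, 0.02514
  X=3: 0.23014, 0.10864, 0.15891, 0.25128
Sum of the 16 terms: H(X,Y) = 3.5483 bits

Marginal of X (row sums):
  P(X=0) = 0.083 + 0.001 + 0.135 + 0.018 = 0.237
  P(X=1) = 0.122 + 0.122 + 0.104 + 0.071 = 0.419
  P(X=2) = 0.127 + 0.015 + 0.030 + 0.003 = 0.175
  P(X=3) = 0.055 + 0.019 + 0.032 + 0.063 = 0.169
H(X) = -[0.237·log₂(0.237) + 0.419·log₂(0.419) + 0.175·log₂(0.175) + 0.169·log₂(0.169)]
  = 0.49226 + 0.52584 + 0.44005 + 0.43347 = 1.8916 bits

H(Y|X) = H(X,Y) - H(X) = 3.5483 - 1.8916 = 1.6567 bits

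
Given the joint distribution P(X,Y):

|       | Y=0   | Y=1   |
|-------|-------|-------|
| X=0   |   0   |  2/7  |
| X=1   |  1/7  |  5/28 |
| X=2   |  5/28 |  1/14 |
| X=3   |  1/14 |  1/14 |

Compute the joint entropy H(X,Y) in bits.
2.6210 bits

H(X,Y) = -Σ_{x,y} P(x,y) log₂ P(x,y). Per-cell terms -P(x,y)·log₂P(x,y):
  X=0: 0.000000, 0.516387
  X=1: 0.401051, 0.443826
  X=2: 0.443826, 0.271954
  X=3: 0.271954, 0.271954
  (cells with P = 0 contribute 0)
Sum of the 8 terms: H(X,Y) = 2.6210 bits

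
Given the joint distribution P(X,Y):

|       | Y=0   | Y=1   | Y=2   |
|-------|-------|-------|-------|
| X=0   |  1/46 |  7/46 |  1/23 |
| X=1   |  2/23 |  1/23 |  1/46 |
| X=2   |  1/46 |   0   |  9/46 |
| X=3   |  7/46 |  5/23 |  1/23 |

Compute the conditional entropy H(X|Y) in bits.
1.4580 bits

H(X|Y) = H(X,Y) - H(Y)

H(X,Y) = -Σ_{x,y} P(x,y) log₂ P(x,y). Per-cell terms -P(x,y)·log₂P(x,y):
  X=0: 0.120077, 0.413336, 0.196677
  X=1: 0.306397, 0.196677, 0.120077
  X=2: 0.120077, 0.000000, 0.460494
  X=3: 0.413336, 0.478616, 0.196677
  (cells with P = 0 contribute 0)
Sum of the 12 terms: H(X,Y) = 3.02244 bits

Marginal of Y (column sums):
  P(Y=0) = 1/46 + 2/23 + 1/46 + 7/46 = 13/46
  P(Y=1) = 7/46 + 1/23 + 0 + 5/23 = 19/46
  P(Y=2) = 1/23 + 1/46 + 9/46 + 1/23 = 7/23
H(Y) = -[(13/46)·log₂(13/46) + (19/46)·log₂(19/46) + (7/23)·log₂(7/23)]
  = 0.515230 + 0.526892 + 0.522324 = 1.56445 bits

H(X|Y) = H(X,Y) - H(Y) = 3.02244 - 1.56445 = 1.4580 bits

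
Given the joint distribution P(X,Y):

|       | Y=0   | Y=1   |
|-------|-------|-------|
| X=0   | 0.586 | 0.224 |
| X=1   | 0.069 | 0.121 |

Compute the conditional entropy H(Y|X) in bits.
0.8687 bits

H(Y|X) = H(X,Y) - H(X)

H(X,Y) = -Σ_{x,y} P(x,y) log₂ P(x,y). Per-cell terms -P(x,y)·log₂P(x,y):
  X=0: 0.451822, 0.483488
  X=1: 0.266151, 0.368677
Sum of the 4 terms: H(X,Y) = 1.57014 bits

Marginal of X (row sums):
  P(X=0) = 0.586 + 0.224 = 0.810
  P(X=1) = 0.069 + 0.121 = 0.190
H(X) = -[0.810·log₂(0.810) + 0.190·log₂(0.190)]
  = 0.246245 + 0.455226 = 0.70147 bits

H(Y|X) = H(X,Y) - H(X) = 1.57014 - 0.70147 = 0.8687 bits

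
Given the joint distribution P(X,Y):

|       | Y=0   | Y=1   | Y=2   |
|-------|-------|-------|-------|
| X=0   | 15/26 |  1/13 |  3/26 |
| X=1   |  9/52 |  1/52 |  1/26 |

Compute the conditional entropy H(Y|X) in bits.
1.0510 bits

H(Y|X) = H(X,Y) - H(X)

H(X,Y) = -Σ_{x,y} P(x,y) log₂ P(x,y). Per-cell terms -P(x,y)·log₂P(x,y):
  X=0: 0.45782, 0.28465, 0.35948
  X=1: 0.43797, 0.10962, 0.18079
Sum of the 6 terms: H(X,Y) = 1.83033 bits

Marginal of X (row sums):
  P(X=0) = 15/26 + 1/13 + 3/26 = 10/13
  P(X=1) = 9/52 + 1/52 + 1/26 = 3/13
H(X) = -[(10/13)·log₂(10/13) + (3/13)·log₂(3/13)]
  = 0.29116 + 0.48819 = 0.77935 bits

H(Y|X) = H(X,Y) - H(X) = 1.83033 - 0.77935 = 1.0510 bits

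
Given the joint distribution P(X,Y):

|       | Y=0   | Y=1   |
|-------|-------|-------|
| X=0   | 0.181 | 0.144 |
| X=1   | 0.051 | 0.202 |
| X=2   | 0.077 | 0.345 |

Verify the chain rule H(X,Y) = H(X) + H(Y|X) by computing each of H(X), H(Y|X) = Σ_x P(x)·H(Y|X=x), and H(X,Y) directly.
H(X) = 1.5539 bits, H(Y|X) = 0.7947 bits, H(X,Y) = 2.3485 bits

Marginal of X (row sums):
  P(X=0) = 0.181 + 0.144 = 0.325
  P(X=1) = 0.051 + 0.202 = 0.253
  P(X=2) = 0.077 + 0.345 = 0.422
H(X) = -[0.325·log₂(0.325) + 0.253·log₂(0.253) + 0.422·log₂(0.422)]
  = 0.52698 + 0.50165 + 0.52526 = 1.5539 bits

H(Y|X) = Σ_x P(x)·H(Y|X=x):
  X=0: P(X=0) = 0.325, P(Y|X=0) = (181/325, 144/325) → H(Y|X=0) = 0.99063
  X=1: P(X=1) = 0.253, P(Y|X=1) = (51/253, 202/253) → H(Y|X=1) = 0.72508
  X=2: P(X=2) = 0.422, P(Y|X=2) = (77/422, 345/422) → H(Y|X=2) = 0.68544
H(Y|X) = 0.325·0.99063 + 0.253·0.72508 + 0.422·0.68544 = 0.7947 bits

H(X,Y) = -Σ_{x,y} P(x,y) log₂ P(x,y). Per-cell terms -P(x,y)·log₂P(x,y):
  X=0: 0.44633, 0.40260
  X=1: 0.21896, 0.46613
  X=2: 0.28482, 0.52969
Sum of the 6 terms: H(X,Y) = 2.3485 bits

Chain rule check:
  H(X) + H(Y|X) = 1.5539 + 0.7947 = 2.3486 bits
  H(X,Y) = 2.3485 bits
✓ Chain rule verified (Δ = 0.0001 is 4-dp rounding noise: each of the three values was rounded independently).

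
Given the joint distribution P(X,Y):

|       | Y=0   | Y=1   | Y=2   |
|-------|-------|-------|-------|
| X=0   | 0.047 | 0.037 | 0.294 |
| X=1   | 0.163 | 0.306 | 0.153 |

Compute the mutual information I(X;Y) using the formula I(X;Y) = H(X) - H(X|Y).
0.2119 bits

I(X;Y) = H(X) - H(X|Y)

Marginal of X (row sums):
  P(X=0) = 0.047 + 0.037 + 0.294 = 0.378
  P(X=1) = 0.163 + 0.306 + 0.153 = 0.622
H(X) = -[0.378·log₂(0.378) + 0.622·log₂(0.622)]
  = 0.5305 + 0.4261 = 0.9566 bits

Marginal of Y (column sums):
  P(Y=0) = 0.047 + 0.163 = 0.210
  P(Y=1) = 0.037 + 0.306 = 0.343
  P(Y=2) = 0.294 + 0.153 = 0.447
H(X|Y) = Σ_y P(y)·H(X|Y=y):
  Y=0: P(Y=0) = 0.210, P(X|Y=0) = (47/210, 163/210) → H(X|Y=0) = 0.7671
  Y=1: P(Y=1) = 0.343, P(X|Y=1) = (37/343, 306/343) → H(X|Y=1) = 0.4935
  Y=2: P(Y=2) = 0.447, P(X|Y=2) = (98/149, 51/149) → H(X|Y=2) = 0.9270
H(X|Y) = 0.210·0.7671 + 0.343·0.4935 + 0.447·0.9270 = 0.7447 bits

I(X;Y) = H(X) - H(X|Y) = 0.9566 - 0.7447 = 0.2119 bits

Cross-check via I(X;Y) = H(X) + H(Y) - H(X,Y): computing H(Y) from the column sums and H(X,Y) from the 6 cells in the same way gives H(Y) = 1.5216 bits and H(X,Y) = 2.2663 bits, so
I(X;Y) = 0.9566 + 1.5216 - 2.2663 = 0.2119 bits ✓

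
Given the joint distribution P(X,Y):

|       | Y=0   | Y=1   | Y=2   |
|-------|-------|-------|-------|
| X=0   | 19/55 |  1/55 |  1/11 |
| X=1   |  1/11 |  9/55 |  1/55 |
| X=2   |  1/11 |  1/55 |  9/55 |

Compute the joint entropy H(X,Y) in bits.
2.6432 bits

H(X,Y) = -Σ_{x,y} P(x,y) log₂ P(x,y). Per-cell terms -P(x,y)·log₂P(x,y):
  X=0: 0.52973, 0.10512, 0.31449
  X=1: 0.31449, 0.42733, 0.10512
  X=2: 0.31449, 0.10512, 0.42733
Sum of the 9 terms: H(X,Y) = 2.6432 bits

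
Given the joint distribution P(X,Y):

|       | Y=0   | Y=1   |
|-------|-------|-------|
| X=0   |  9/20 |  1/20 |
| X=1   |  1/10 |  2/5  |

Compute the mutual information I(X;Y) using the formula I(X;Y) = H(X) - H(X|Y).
0.3973 bits

I(X;Y) = H(X) - H(X|Y)

Marginal of X (row sums):
  P(X=0) = 9/20 + 1/20 = 1/2
  P(X=1) = 1/10 + 2/5 = 1/2
H(X) = -[(1/2)·log₂(1/2) + (1/2)·log₂(1/2)]
  = 0.5000 + 0.5000 = 1.0000 bits

Marginal of Y (column sums):
  P(Y=0) = 9/20 + 1/10 = 11/20
  P(Y=1) = 1/20 + 2/5 = 9/20
H(X|Y) = Σ_y P(y)·H(X|Y=y):
  Y=0: P(Y=0) = 11/20, P(X|Y=0) = (9/11, 2/11) → H(X|Y=0) = 0.6840
  Y=1: P(Y=1) = 9/20, P(X|Y=1) = (1/9, 8/9) → H(X|Y=1) = 0.5033
H(X|Y) = (11/20)·0.6840 + (9/20)·0.5033 = 0.6027 bits

I(X;Y) = H(X) - H(X|Y) = 1.0000 - 0.6027 = 0.3973 bits

Cross-check via I(X;Y) = H(X) + H(Y) - H(X,Y): computing H(Y) from the column sums and H(X,Y) from the 4 cells in the same way gives H(Y) = 0.9928 bits and H(X,Y) = 1.5955 bits, so
I(X;Y) = 1.0000 + 0.9928 - 1.5955 = 0.3973 bits ✓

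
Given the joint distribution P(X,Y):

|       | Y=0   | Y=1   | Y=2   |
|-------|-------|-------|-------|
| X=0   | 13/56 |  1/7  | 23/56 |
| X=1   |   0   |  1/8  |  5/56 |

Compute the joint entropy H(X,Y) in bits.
2.1036 bits

H(X,Y) = -Σ_{x,y} P(x,y) log₂ P(x,y). Per-cell terms -P(x,y)·log₂P(x,y):
  X=0: 0.48911, 0.40105, 0.52727
  X=1: 0.00000, 0.37500, 0.31120
  (cells with P = 0 contribute 0)
Sum of the 6 terms: H(X,Y) = 2.1036 bits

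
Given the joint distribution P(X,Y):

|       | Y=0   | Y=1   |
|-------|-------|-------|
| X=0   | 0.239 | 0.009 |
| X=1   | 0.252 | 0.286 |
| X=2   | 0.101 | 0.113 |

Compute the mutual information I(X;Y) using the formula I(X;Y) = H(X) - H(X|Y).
0.1697 bits

I(X;Y) = H(X) - H(X|Y)

Marginal of X (row sums):
  P(X=0) = 0.239 + 0.009 = 0.248
  P(X=1) = 0.252 + 0.286 = 0.538
  P(X=2) = 0.101 + 0.113 = 0.214
H(X) = -[0.248·log₂(0.248) + 0.538·log₂(0.538) + 0.214·log₂(0.214)]
  = 0.49887 + 0.48115 + 0.47600 = 1.45602 bits

Marginal of Y (column sums):
  P(Y=0) = 0.239 + 0.252 + 0.101 = 0.592
  P(Y=1) = 0.009 + 0.286 + 0.113 = 0.408
H(X|Y) = Σ_y P(y)·H(X|Y=y):
  Y=0: P(Y=0) = 0.592, P(X|Y=0) = (239/592, 63/148, 101/592) → H(X|Y=0) = 1.48807
  Y=1: P(Y=1) = 0.408, P(X|Y=1) = (3/136, 143/204, 113/408) → H(X|Y=1) = 0.99367
H(X|Y) = 0.592·1.48807 + 0.408·0.99367 = 1.28635 bits

I(X;Y) = H(X) - H(X|Y) = 1.45602 - 1.28635 = 0.1697 bits

Cross-check via I(X;Y) = H(X) + H(Y) - H(X,Y): computing H(Y) from the column sums and H(X,Y) from the 6 cells in the same way gives H(Y) = 0.97544 bits and H(X,Y) = 2.26179 bits, so
I(X;Y) = 1.45602 + 0.97544 - 2.26179 = 0.1697 bits ✓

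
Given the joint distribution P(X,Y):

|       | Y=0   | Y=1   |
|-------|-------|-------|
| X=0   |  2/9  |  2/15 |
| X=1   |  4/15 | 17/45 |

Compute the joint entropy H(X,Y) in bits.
1.9088 bits

H(X,Y) = -Σ_{x,y} P(x,y) log₂ P(x,y). Per-cell terms -P(x,y)·log₂P(x,y):
  X=0: 0.4822, 0.3876
  X=1: 0.5085, 0.5305
Sum of the 4 terms: H(X,Y) = 1.9088 bits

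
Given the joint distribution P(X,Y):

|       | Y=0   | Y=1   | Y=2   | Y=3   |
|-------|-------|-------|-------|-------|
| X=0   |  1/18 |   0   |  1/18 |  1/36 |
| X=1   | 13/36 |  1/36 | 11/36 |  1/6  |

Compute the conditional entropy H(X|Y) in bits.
0.5748 bits

H(X|Y) = H(X,Y) - H(Y)

H(X,Y) = -Σ_{x,y} P(x,y) log₂ P(x,y). Per-cell terms -P(x,y)·log₂P(x,y):
  X=0: 0.2317, 0.0000, 0.2317, 0.1436
  X=1: 0.5306, 0.1436, 0.5227, 0.4308
  (cells with P = 0 contribute 0)
Sum of the 8 terms: H(X,Y) = 2.2347 bits

Marginal of Y (column sums):
  P(Y=0) = 1/18 + 13/36 = 5/12
  P(Y=1) = 0 + 1/36 = 1/36
  P(Y=2) = 1/18 + 11/36 = 13/36
  P(Y=3) = 1/36 + 1/6 = 7/36
H(Y) = -[(5/12)·log₂(5/12) + (1/36)·log₂(1/36) + (13/36)·log₂(13/36) + (7/36)·log₂(7/36)]
  = 0.5263 + 0.1436 + 0.5306 + 0.4594 = 1.6599 bits

H(X|Y) = H(X,Y) - H(Y) = 2.2347 - 1.6599 = 0.5748 bits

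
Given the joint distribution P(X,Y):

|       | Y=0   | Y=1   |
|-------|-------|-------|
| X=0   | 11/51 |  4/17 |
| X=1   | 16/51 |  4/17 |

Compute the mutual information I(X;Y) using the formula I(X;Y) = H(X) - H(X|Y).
0.0062 bits

I(X;Y) = H(X) - H(X|Y)

Marginal of X (row sums):
  P(X=0) = 11/51 + 4/17 = 23/51
  P(X=1) = 16/51 + 4/17 = 28/51
H(X) = -[(23/51)·log₂(23/51) + (28/51)·log₂(28/51)]
  = 0.518115 + 0.474941 = 0.99306 bits

Marginal of Y (column sums):
  P(Y=0) = 11/51 + 16/51 = 9/17
  P(Y=1) = 4/17 + 4/17 = 8/17
H(X|Y) = Σ_y P(y)·H(X|Y=y):
  Y=0: P(Y=0) = 9/17, P(X|Y=0) = (11/27, 16/27) → H(X|Y=0) = 0.975119
  Y=1: P(Y=1) = 8/17, P(X|Y=1) = (1/2, 1/2) → H(X|Y=1) = 1.000000
H(X|Y) = (9/17)·0.975119 + (8/17)·1.000000 = 0.98683 bits

I(X;Y) = H(X) - H(X|Y) = 0.99306 - 0.98683 = 0.0062 bits

Cross-check via I(X;Y) = H(X) + H(Y) - H(X,Y): computing H(Y) from the column sums and H(X,Y) from the 4 cells in the same way gives H(Y) = 0.99750 bits and H(X,Y) = 1.98433 bits, so
I(X;Y) = 0.99306 + 0.99750 - 1.98433 = 0.0062 bits ✓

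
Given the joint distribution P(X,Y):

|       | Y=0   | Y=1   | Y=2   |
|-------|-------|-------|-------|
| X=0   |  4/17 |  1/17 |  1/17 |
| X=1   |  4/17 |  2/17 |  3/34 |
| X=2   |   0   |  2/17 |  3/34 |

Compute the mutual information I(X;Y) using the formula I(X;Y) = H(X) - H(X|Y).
0.2350 bits

I(X;Y) = H(X) - H(X|Y)

Marginal of X (row sums):
  P(X=0) = 4/17 + 1/17 + 1/17 = 6/17
  P(X=1) = 4/17 + 2/17 + 3/34 = 15/34
  P(X=2) = 0 + 2/17 + 3/34 = 7/34
H(X) = -[(6/17)·log₂(6/17) + (15/34)·log₂(15/34) + (7/34)·log₂(7/34)]
  = 0.53029 + 0.52084 + 0.46943 = 1.5206 bits

Marginal of Y (column sums):
  P(Y=0) = 4/17 + 4/17 + 0 = 8/17
  P(Y=1) = 1/17 + 2/17 + 2/17 = 5/17
  P(Y=2) = 1/17 + 3/34 + 3/34 = 4/17
H(X|Y) = Σ_y P(y)·H(X|Y=y):
  Y=0: P(Y=0) = 8/17, P(X|Y=0) = (1/2, 1/2, 0) → H(X|Y=0) = 1.00000
  Y=1: P(Y=1) = 5/17, P(X|Y=1) = (1/5, 2/5, 2/5) → H(X|Y=1) = 1.52193
  Y=2: P(Y=2) = 4/17, P(X|Y=2) = (1/4, 3/8, 3/8) → H(X|Y=2) = 1.56128
H(X|Y) = (8/17)·1.00000 + (5/17)·1.52193 + (4/17)·1.56128 = 1.2856 bits

I(X;Y) = H(X) - H(X|Y) = 1.5206 - 1.2856 = 0.2350 bits

Cross-check via I(X;Y) = H(X) + H(Y) - H(X,Y): computing H(Y) from the column sums and H(X,Y) from the 9 cells in the same way gives H(Y) = 1.5222 bits and H(X,Y) = 2.8078 bits, so
I(X;Y) = 1.5206 + 1.5222 - 2.8078 = 0.2350 bits ✓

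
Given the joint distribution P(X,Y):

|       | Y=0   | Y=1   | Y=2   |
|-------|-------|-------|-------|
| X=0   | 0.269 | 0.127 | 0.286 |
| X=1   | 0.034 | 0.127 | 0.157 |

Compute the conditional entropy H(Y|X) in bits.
1.4653 bits

H(Y|X) = H(X,Y) - H(X)

H(X,Y) = -Σ_{x,y} P(x,y) log₂ P(x,y). Per-cell terms -P(x,y)·log₂P(x,y):
  X=0: 0.50957, 0.37809, 0.51649
  X=1: 0.16586, 0.37809, 0.41937
Sum of the 6 terms: H(X,Y) = 2.3675 bits

Marginal of X (row sums):
  P(X=0) = 0.269 + 0.127 + 0.286 = 0.682
  P(X=1) = 0.034 + 0.127 + 0.157 = 0.318
H(X) = -[0.682·log₂(0.682) + 0.318·log₂(0.318)]
  = 0.37657 + 0.52562 = 0.9022 bits

H(Y|X) = H(X,Y) - H(X) = 2.3675 - 0.9022 = 1.4653 bits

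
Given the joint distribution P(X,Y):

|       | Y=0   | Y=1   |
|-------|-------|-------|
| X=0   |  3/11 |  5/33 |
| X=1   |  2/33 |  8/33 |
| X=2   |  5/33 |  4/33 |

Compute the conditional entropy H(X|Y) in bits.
1.4466 bits

H(X|Y) = H(X,Y) - H(Y)

H(X,Y) = -Σ_{x,y} P(x,y) log₂ P(x,y). Per-cell terms -P(x,y)·log₂P(x,y):
  X=0: 0.511219, 0.412495
  X=1: 0.245115, 0.495611
  X=2: 0.412495, 0.369017
Sum of the 6 terms: H(X,Y) = 2.44595 bits

Marginal of Y (column sums):
  P(Y=0) = 3/11 + 2/33 + 5/33 = 16/33
  P(Y=1) = 5/33 + 8/33 + 4/33 = 17/33
H(Y) = -[(16/33)·log₂(16/33) + (17/33)·log₂(17/33)]
  = 0.506373 + 0.492965 = 0.99934 bits

H(X|Y) = H(X,Y) - H(Y) = 2.44595 - 0.99934 = 1.4466 bits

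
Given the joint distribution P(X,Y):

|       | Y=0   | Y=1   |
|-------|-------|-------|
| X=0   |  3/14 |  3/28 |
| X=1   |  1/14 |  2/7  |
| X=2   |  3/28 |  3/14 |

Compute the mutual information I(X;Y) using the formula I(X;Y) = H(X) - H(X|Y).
0.1185 bits

I(X;Y) = H(X) - H(X|Y)

Marginal of X (row sums):
  P(X=0) = 3/14 + 3/28 = 9/28
  P(X=1) = 1/14 + 2/7 = 5/14
  P(X=2) = 3/28 + 3/14 = 9/28
H(X) = -[(9/28)·log₂(9/28) + (5/14)·log₂(5/14) + (9/28)·log₂(9/28)]
  = 0.5263168 + 0.5305096 + 0.5263168 = 1.583143 bits

Marginal of Y (column sums):
  P(Y=0) = 3/14 + 1/14 + 3/28 = 11/28
  P(Y=1) = 3/28 + 2/7 + 3/14 = 17/28
H(X|Y) = Σ_y P(y)·H(X|Y=y):
  Y=0: P(Y=0) = 11/28, P(X|Y=0) = (6/11, 2/11, 3/11) → H(X|Y=0) = 1.4353714
  Y=1: P(Y=1) = 17/28, P(X|Y=1) = (3/17, 8/17, 6/17) → H(X|Y=1) = 1.4836592
H(X|Y) = (11/28)·1.4353714 + (17/28)·1.4836592 = 1.464689 bits

I(X;Y) = H(X) - H(X|Y) = 1.583143 - 1.464689 = 0.1185 bits

Cross-check via I(X;Y) = H(X) + H(Y) - H(X,Y): computing H(Y) from the column sums and H(X,Y) from the 6 cells in the same way gives H(Y) = 0.966619 bits and H(X,Y) = 2.431308 bits, so
I(X;Y) = 1.583143 + 0.966619 - 2.431308 = 0.1185 bits ✓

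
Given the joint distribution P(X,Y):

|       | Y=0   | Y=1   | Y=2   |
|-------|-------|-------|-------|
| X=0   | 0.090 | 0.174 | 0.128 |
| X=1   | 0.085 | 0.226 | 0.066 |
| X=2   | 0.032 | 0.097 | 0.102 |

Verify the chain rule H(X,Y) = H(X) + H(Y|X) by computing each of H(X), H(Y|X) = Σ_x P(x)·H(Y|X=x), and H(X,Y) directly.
H(X) = 1.5485 bits, H(Y|X) = 1.4500 bits, H(X,Y) = 2.9986 bits

Marginal of X (row sums):
  P(X=0) = 0.090 + 0.174 + 0.128 = 0.392
  P(X=1) = 0.085 + 0.226 + 0.066 = 0.377
  P(X=2) = 0.032 + 0.097 + 0.102 = 0.231
H(X) = -[0.392·log₂(0.392) + 0.377·log₂(0.377) + 0.231·log₂(0.231)]
  = 0.52962 + 0.53058 + 0.48834 = 1.5485 bits

H(Y|X) = Σ_x P(x)·H(Y|X=x):
  X=0: P(X=0) = 0.392, P(Y|X=0) = (45/196, 87/196, 16/49) → H(Y|X=0) = 1.53476
  X=1: P(X=1) = 0.377, P(Y|X=1) = (85/377, 226/377, 66/377) → H(Y|X=1) = 1.36720
  X=2: P(X=2) = 0.231, P(Y|X=2) = (32/231, 97/231, 34/77) → H(Y|X=2) = 1.44145
H(Y|X) = 0.392·1.53476 + 0.377·1.36720 + 0.231·1.44145 = 1.4500 bits

H(X,Y) = -Σ_{x,y} P(x,y) log₂ P(x,y). Per-cell terms -P(x,y)·log₂P(x,y):
  X=0: 0.31265, 0.43897, 0.37962
  X=1: 0.30229, 0.48491, 0.25881
  X=2: 0.15891, 0.32649, 0.33592
Sum of the 9 terms: H(X,Y) = 2.9986 bits

Chain rule check:
  H(X) + H(Y|X) = 1.5485 + 1.4500 = 2.9985 bits
  H(X,Y) = 2.9986 bits
✓ Chain rule verified (Δ = 0.0001 is 4-dp rounding noise: each of the three values was rounded independently).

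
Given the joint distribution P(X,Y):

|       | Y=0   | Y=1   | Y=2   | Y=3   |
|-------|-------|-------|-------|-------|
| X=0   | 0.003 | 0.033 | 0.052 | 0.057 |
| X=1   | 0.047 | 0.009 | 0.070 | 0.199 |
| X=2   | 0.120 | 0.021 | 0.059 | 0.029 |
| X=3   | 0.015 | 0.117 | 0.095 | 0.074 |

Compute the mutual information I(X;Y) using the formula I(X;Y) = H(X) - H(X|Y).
0.3059 bits

I(X;Y) = H(X) - H(X|Y)

Marginal of X (row sums):
  P(X=0) = 0.003 + 0.033 + 0.052 + 0.057 = 0.145
  P(X=1) = 0.047 + 0.009 + 0.070 + 0.199 = 0.325
  P(X=2) = 0.120 + 0.021 + 0.059 + 0.029 = 0.229
  P(X=3) = 0.015 + 0.117 + 0.095 + 0.074 = 0.301
H(X) = -[0.145·log₂(0.145) + 0.325·log₂(0.325) + 0.229·log₂(0.229) + 0.301·log₂(0.301)]
  = 0.40395 + 0.52698 + 0.48699 + 0.52138 = 1.93930 bits

Marginal of Y (column sums):
  P(Y=0) = 0.003 + 0.047 + 0.120 + 0.015 = 0.185
  P(Y=1) = 0.033 + 0.009 + 0.021 + 0.117 = 0.180
  P(Y=2) = 0.052 + 0.070 + 0.059 + 0.095 = 0.276
  P(Y=3) = 0.057 + 0.199 + 0.029 + 0.074 = 0.359
H(X|Y) = Σ_y P(y)·H(X|Y=y):
  Y=0: P(Y=0) = 0.185, P(X|Y=0) = (3/185, 47/185, 24/37, 3/37) → H(X|Y=0) = 1.29759
  Y=1: P(Y=1) = 0.180, P(X|Y=1) = (11/60, 1/20, 7/60, 13/20) → H(X|Y=1) = 1.43038
  Y=2: P(Y=2) = 0.276, P(X|Y=2) = (13/69, 35/138, 59/276, 95/276) → H(X|Y=2) = 1.96112
  Y=3: P(Y=3) = 0.359, P(X|Y=3) = (57/359, 199/359, 29/359, 74/359) → H(X|Y=3) = 1.65624
H(X|Y) = 0.185·1.29759 + 0.180·1.43038 + 0.276·1.96112 + 0.359·1.65624 = 1.63338 bits

I(X;Y) = H(X) - H(X|Y) = 1.93930 - 1.63338 = 0.3059 bits

Cross-check via I(X;Y) = H(X) + H(Y) - H(X,Y): computing H(Y) from the column sums and H(X,Y) from the 16 cells in the same way gives H(Y) = 1.93886 bits and H(X,Y) = 3.57224 bits, so
I(X;Y) = 1.93930 + 1.93886 - 3.57224 = 0.3059 bits ✓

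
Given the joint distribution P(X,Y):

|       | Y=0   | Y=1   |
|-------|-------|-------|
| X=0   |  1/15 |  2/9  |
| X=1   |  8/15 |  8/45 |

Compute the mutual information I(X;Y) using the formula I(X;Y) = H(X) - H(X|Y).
0.1689 bits

I(X;Y) = H(X) - H(X|Y)

Marginal of X (row sums):
  P(X=0) = 1/15 + 2/9 = 13/45
  P(X=1) = 8/15 + 8/45 = 32/45
H(X) = -[(13/45)·log₂(13/45) + (32/45)·log₂(32/45)]
  = 0.51752 + 0.34976 = 0.86728 bits

Marginal of Y (column sums):
  P(Y=0) = 1/15 + 8/15 = 3/5
  P(Y=1) = 2/9 + 8/45 = 2/5
H(X|Y) = Σ_y P(y)·H(X|Y=y):
  Y=0: P(Y=0) = 3/5, P(X|Y=0) = (1/9, 8/9) → H(X|Y=0) = 0.50326
  Y=1: P(Y=1) = 2/5, P(X|Y=1) = (5/9, 4/9) → H(X|Y=1) = 0.99108
H(X|Y) = (3/5)·0.50326 + (2/5)·0.99108 = 0.69839 bits

I(X;Y) = H(X) - H(X|Y) = 0.86728 - 0.69839 = 0.1689 bits

Cross-check via I(X;Y) = H(X) + H(Y) - H(X,Y): computing H(Y) from the column sums and H(X,Y) from the 4 cells in the same way gives H(Y) = 0.97095 bits and H(X,Y) = 1.66934 bits, so
I(X;Y) = 0.86728 + 0.97095 - 1.66934 = 0.1689 bits ✓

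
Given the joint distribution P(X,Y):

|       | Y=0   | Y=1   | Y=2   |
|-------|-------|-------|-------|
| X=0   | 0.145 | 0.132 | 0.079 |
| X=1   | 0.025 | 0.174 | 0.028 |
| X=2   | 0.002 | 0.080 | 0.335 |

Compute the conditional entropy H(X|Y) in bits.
1.1458 bits

H(X|Y) = H(X,Y) - H(Y)

H(X,Y) = -Σ_{x,y} P(x,y) log₂ P(x,y). Per-cell terms -P(x,y)·log₂P(x,y):
  X=0: 0.4040, 0.3856, 0.2893
  X=1: 0.1330, 0.4390, 0.1444
  X=2: 0.0179, 0.2915, 0.5286
Sum of the 9 terms: H(X,Y) = 2.6333 bits

Marginal of Y (column sums):
  P(Y=0) = 0.145 + 0.025 + 0.002 = 0.172
  P(Y=1) = 0.132 + 0.174 + 0.080 = 0.386
  P(Y=2) = 0.079 + 0.028 + 0.335 = 0.442
H(Y) = -[0.172·log₂(0.172) + 0.386·log₂(0.386) + 0.442·log₂(0.442)]
  = 0.4368 + 0.5301 + 0.5206 = 1.4875 bits

H(X|Y) = H(X,Y) - H(Y) = 2.6333 - 1.4875 = 1.1458 bits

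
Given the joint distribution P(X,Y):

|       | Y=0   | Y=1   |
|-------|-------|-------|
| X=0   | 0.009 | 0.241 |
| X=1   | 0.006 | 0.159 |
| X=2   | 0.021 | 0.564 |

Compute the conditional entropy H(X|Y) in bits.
1.3814 bits

H(X|Y) = H(X,Y) - H(Y)

H(X,Y) = -Σ_{x,y} P(x,y) log₂ P(x,y). Per-cell terms -P(x,y)·log₂P(x,y):
  X=0: 0.06116, 0.49475
  X=1: 0.04428, 0.42181
  X=2: 0.11704, 0.46600
Sum of the 6 terms: H(X,Y) = 1.6050 bits

Marginal of Y (column sums):
  P(Y=0) = 0.009 + 0.006 + 0.021 = 0.036
  P(Y=1) = 0.241 + 0.159 + 0.564 = 0.964
H(Y) = -[0.036·log₂(0.036) + 0.964·log₂(0.964)]
  = 0.17265 + 0.05099 = 0.2236 bits

H(X|Y) = H(X,Y) - H(Y) = 1.6050 - 0.2236 = 1.3814 bits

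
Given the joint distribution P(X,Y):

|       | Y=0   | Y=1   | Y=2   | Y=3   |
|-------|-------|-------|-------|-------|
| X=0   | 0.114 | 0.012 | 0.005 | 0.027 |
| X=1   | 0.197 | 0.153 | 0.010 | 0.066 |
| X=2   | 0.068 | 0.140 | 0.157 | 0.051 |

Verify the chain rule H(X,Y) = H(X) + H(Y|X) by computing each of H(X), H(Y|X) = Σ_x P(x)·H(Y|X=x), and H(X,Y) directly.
H(X) = 1.4714 bits, H(Y|X) = 1.6417 bits, H(X,Y) = 3.1132 bits

Marginal of X (row sums):
  P(X=0) = 0.114 + 0.012 + 0.005 + 0.027 = 0.158
  P(X=1) = 0.197 + 0.153 + 0.010 + 0.066 = 0.426
  P(X=2) = 0.068 + 0.140 + 0.157 + 0.051 = 0.416
H(X) = -[0.158·log₂(0.158) + 0.426·log₂(0.426) + 0.416·log₂(0.416)]
  = 0.420597 + 0.524438 + 0.526383 = 1.4714 bits

H(Y|X) = Σ_x P(x)·H(Y|X=x):
  X=0: P(X=0) = 0.158, P(Y|X=0) = (57/79, 6/79, 5/158, 27/158) → H(Y|X=0) = 1.215422
  X=1: P(X=1) = 0.426, P(Y|X=1) = (197/426, 51/142, 5/213, 11/71) → H(Y|X=1) = 1.588996
  X=2: P(X=2) = 0.416, P(Y|X=2) = (17/104, 35/104, 157/416, 51/416) → H(Y|X=2) = 1.857660
H(Y|X) = 0.158·1.215422 + 0.426·1.588996 + 0.416·1.857660 = 1.6417 bits

H(X,Y) = -Σ_{x,y} P(x,y) log₂ P(x,y). Per-cell terms -P(x,y)·log₂P(x,y):
  X=0: 0.357150, 0.076570, 0.038219, 0.140694
  X=1: 0.461715, 0.414385, 0.066439, 0.258812
  X=2: 0.263726, 0.397110, 0.419373, 0.218961
Sum of the 12 terms: H(X,Y) = 3.1132 bits

Chain rule check:
  H(X) + H(Y|X) = 1.4714 + 1.6417 = 3.1131 bits
  H(X,Y) = 3.1132 bits
✓ Chain rule verified (Δ = 0.0001 is 4-dp rounding noise: each of the three values was rounded independently).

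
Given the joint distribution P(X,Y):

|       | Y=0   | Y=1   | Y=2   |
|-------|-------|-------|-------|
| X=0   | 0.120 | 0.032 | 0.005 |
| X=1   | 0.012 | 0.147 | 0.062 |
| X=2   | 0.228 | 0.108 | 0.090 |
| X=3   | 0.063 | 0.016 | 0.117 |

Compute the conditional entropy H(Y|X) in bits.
1.2648 bits

H(Y|X) = H(X,Y) - H(X)

H(X,Y) = -Σ_{x,y} P(x,y) log₂ P(x,y). Per-cell terms -P(x,y)·log₂P(x,y):
  X=0: 0.36707, 0.15891, 0.03822
  X=1: 0.07657, 0.40662, 0.24872
  X=2: 0.48630, 0.34678, 0.31265
  X=3: 0.25128, 0.09545, 0.36216
Sum of the 12 terms: H(X,Y) = 3.1507 bits

Marginal of X (row sums):
  P(X=0) = 0.120 + 0.032 + 0.005 = 0.157
  P(X=1) = 0.012 + 0.147 + 0.062 = 0.221
  P(X=2) = 0.228 + 0.108 + 0.090 = 0.426
  P(X=3) = 0.063 + 0.016 + 0.117 = 0.196
H(X) = -[0.157·log₂(0.157) + 0.221·log₂(0.221) + 0.426·log₂(0.426) + 0.196·log₂(0.196)]
  = 0.41937 + 0.48131 + 0.52444 + 0.46081 = 1.8859 bits

H(Y|X) = H(X,Y) - H(X) = 3.1507 - 1.8859 = 1.2648 bits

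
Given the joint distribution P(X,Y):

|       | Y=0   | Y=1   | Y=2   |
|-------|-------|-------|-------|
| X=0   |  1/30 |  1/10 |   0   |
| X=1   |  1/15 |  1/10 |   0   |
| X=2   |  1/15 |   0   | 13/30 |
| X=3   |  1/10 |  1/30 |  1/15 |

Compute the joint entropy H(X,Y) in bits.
2.6279 bits

H(X,Y) = -Σ_{x,y} P(x,y) log₂ P(x,y). Per-cell terms -P(x,y)·log₂P(x,y):
  X=0: 0.16356, 0.33219, 0.00000
  X=1: 0.26046, 0.33219, 0.00000
  X=2: 0.26046, 0.00000, 0.52280
  X=3: 0.33219, 0.16356, 0.26046
  (cells with P = 0 contribute 0)
Sum of the 12 terms: H(X,Y) = 2.6279 bits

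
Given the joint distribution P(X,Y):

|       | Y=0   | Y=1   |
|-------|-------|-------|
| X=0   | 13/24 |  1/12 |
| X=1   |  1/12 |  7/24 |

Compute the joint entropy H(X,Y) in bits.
1.5951 bits

H(X,Y) = -Σ_{x,y} P(x,y) log₂ P(x,y). Per-cell terms -P(x,y)·log₂P(x,y):
  X=0: 0.47912, 0.29875
  X=1: 0.29875, 0.51847
Sum of the 4 terms: H(X,Y) = 1.5951 bits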